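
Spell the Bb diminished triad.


Working:
Diminished triad = root + minor 3rd (3 semitones) + diminished 5th (6 semitones)
A triad on Bb stacks thirds, so the chord tones use letter names B-D-F
Root: Bb
Minor 3rd above Bb: Db
Diminished 5th above Bb: Fb
Chord = Bb Db Fb


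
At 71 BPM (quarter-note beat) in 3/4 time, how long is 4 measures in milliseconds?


Let's work it out.
Quarter-note beat duration = 60000 / 71 ms
Beats per measure (3/4) = 3
One measure = 3 × 60000 / 71 = 180000 / 71 ms
4 measures = 4 × 180000 / 71 = 720000 / 71
= 10140.8 ms


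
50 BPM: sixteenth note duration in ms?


Reasoning:
One quarter-note beat = 60000 / BPM = 60000 / 50 ms
Sixteenth note = 1/4 × quarter note
Duration = 1/4 × 60000 / 50 = 15000 / 50
= 300.0 ms


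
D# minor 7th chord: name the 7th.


Reasoning:
Minor 7th chord = root + minor 3rd + perfect 5th + minor 7th
Seventh chords stack in thirds, so the letter names are D-F-A-C
Root: D#
Minor 3rd above D#: F#
Perfect 5th above D#: A#
Minor 7th above D#: C#
The 7th = C#


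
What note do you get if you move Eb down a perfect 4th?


Working:
perfect 4th: 4 letter names, 5 semitones
Letter: E - 3 → B
Pitch: Eb - 5 semitones, spelled as a B → Bb
= Bb


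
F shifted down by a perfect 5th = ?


Working:
perfect 5th: 5 letter names, 7 semitones
Letter: F - 4 → B
Pitch: F - 7 semitones, spelled as a B → Bb
= Bb


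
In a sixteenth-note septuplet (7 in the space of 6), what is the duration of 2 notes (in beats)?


Reasoning:
Septuplet: 7 notes occupy the space of 6 sixteenth notes
Space = 6 × 1/4 = 3/2 beats
Each septuplet note = 3/2 / 7 = 3/14 beats
2 notes = 2 × 3/14 = 3/7
= 3/7 beats


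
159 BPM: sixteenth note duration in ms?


Working:
One quarter-note beat = 60000 / BPM = 60000 / 159 ms
Sixteenth note = 1/4 × quarter note
Duration = 1/4 × 60000 / 159 = 15000 / 159
= 94.3 ms


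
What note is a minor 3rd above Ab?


Reasoning:
A 3rd spans 3 letter names, so from A we land on C
A minor 3rd = 3 semitones above Ab
Spell C at that pitch: Cb
= Cb


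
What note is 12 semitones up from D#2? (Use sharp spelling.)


Solution.
D#2: chromatic position 3 in octave 2 → absolute = 2×12 + 3 = 27
Transpose up 12: 27 + 12 = 39
39 = 3×12 + 3 → D# in octave 3
Result = D#3


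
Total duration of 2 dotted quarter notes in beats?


Base quarter note = 1 beat
Dot 1 adds half the previous value: +1/2
One dotted quarter = 1 + 1/2 = 3/2
2 of them = 2 × 3/2 = 3
= 3 beats


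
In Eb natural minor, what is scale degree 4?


Natural minor scale pattern: W-H-W-W-H-W-W (2-1-2-2-1-2-2 semitones)
Starting from Eb:
  Eb + 2 semitones → F
  F + 1 semitone → Gb
  Gb + 2 semitones → Ab
  Ab + 2 semitones → Bb
  Bb + 1 semitone → Cb
  Cb + 2 semitones → Db
  Db + 2 semitones → Eb
Scale: Eb F Gb Ab Bb Cb Db
Degree 4 = Ab


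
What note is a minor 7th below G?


Solution.
A 7th spans 7 letter names, so from G we land on A
A minor 7th = 10 semitones below G
Spell A at that pitch: A
= A


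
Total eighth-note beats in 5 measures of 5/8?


Let's work it out.
Time signature 5/8: the bottom number 8 means the eighth note gets one count
The top number 5 means 5 eighth-note beats per measure
Total = 5 × 5 measures
= 25 eighth-note beats


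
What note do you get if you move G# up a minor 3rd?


Let's work it out.
minor 3rd: 3 letter names, 3 semitones
Letter: G + 2 → B
Pitch: G# + 3 semitones, spelled as a B → B
= B


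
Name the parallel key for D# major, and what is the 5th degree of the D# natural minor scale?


Step by step:
Parallel keys share the same tonic but differ in mode
D# major → parallel is D# minor
D# natural minor scale: D# E# F# G# A# B C#
= D# minor; 5th degree = A#


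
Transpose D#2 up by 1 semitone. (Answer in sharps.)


Reasoning:
D#2: chromatic position 3 in octave 2 → absolute = 2×12 + 3 = 27
Transpose up 1: 27 + 1 = 28
28 = 2×12 + 4 → E in octave 2
Result = E2


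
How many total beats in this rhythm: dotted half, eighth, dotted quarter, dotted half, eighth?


Beat values:
  dotted half = 3 beats
  eighth = 0.5 beats
  dotted quarter = 1.5 beats
  dotted half = 3 beats
  eighth = 0.5 beats
Sum = 3 + 0.5 + 1.5 + 3 + 0.5
= 8.5 beats


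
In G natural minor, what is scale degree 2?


Solution.
Natural minor scale pattern: W-H-W-W-H-W-W (2-1-2-2-1-2-2 semitones)
Starting from G:
  G + 2 semitones → A
  A + 1 semitone → Bb
  Bb + 2 semitones → C
  C + 2 semitones → D
  D + 1 semitone → Eb
  Eb + 2 semitones → F
  F + 2 semitones → G
Scale: G A Bb C D Eb F
Degree 2 = A


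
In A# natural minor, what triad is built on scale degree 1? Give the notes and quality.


A# natural minor scale: A# B# C# D# E# F# G#
Diatonic triad on degree 1 stacks scale notes 1, 3, 5: A# C# E#
A#→C# = 3 semitones; A#→E# = 7 semitones → minor triad
= A# C# E# (minor)


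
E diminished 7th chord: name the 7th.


Diminished 7th chord = root + minor 3rd + diminished 5th + diminished 7th
Seventh chords stack in thirds, so the letter names are E-G-B-D
Root: E
Minor 3rd above E: G
Diminished 5th above E: Bb
Diminished 7th above E: Db
The 7th = Db


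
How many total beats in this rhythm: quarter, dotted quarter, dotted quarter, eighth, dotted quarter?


Beat values:
  quarter = 1 beat
  dotted quarter = 1.5 beats
  dotted quarter = 1.5 beats
  eighth = 0.5 beats
  dotted quarter = 1.5 beats
Sum = 1 + 1.5 + 1.5 + 0.5 + 1.5
= 6 beats


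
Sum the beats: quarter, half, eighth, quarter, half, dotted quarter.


Let's work it out.
Beat values:
  quarter = 1 beat
  half = 2 beats
  eighth = 0.5 beats
  quarter = 1 beat
  half = 2 beats
  dotted quarter = 1.5 beats
Sum = 1 + 2 + 0.5 + 1 + 2 + 1.5
= 8 beats


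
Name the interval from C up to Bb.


Solution.
Letter names: C → B spans 7 letter names → a 7th
Semitones: C → Bb = 10 half-steps
A 7th of 10 semitones is a minor 7th
= minor 7th


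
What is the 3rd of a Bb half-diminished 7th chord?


Solution.
Half-diminished 7th chord = root + minor 3rd + diminished 5th + minor 7th
Seventh chords stack in thirds, so the letter names are B-D-F-A
Root: Bb
Minor 3rd above Bb: Db
Diminished 5th above Bb: Fb
Minor 7th above Bb: Ab
The 3rd = Db


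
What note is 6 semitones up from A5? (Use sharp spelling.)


A5: chromatic position 9 in octave 5 → absolute = 5×12 + 9 = 69
Transpose up 6: 69 + 6 = 75
75 = 6×12 + 3 → D# in octave 6
Result = D#6


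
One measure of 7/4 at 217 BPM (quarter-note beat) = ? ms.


Step by step:
Quarter-note beat duration = 60000 / 217 ms
Beats per measure (7/4) = 7
One measure = 7 × 60000 / 217 = 420000 / 217 ms
= 1935.5 ms


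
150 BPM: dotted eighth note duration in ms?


Solution.
One quarter-note beat = 60000 / BPM = 60000 / 150 ms
Dotted eighth note = 3/4 × quarter note
Duration = 3/4 × 60000 / 150 = 45000 / 150
= 300.0 ms


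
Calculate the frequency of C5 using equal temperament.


f = 440 × 2^(n/12) where n = semitones from A4
C5: 3 semitones from A4
f = 440 × 2^(3/12)
f = 523.25 Hz


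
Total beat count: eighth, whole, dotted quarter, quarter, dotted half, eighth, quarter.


Step by step:
Beat values:
  eighth = 0.5 beats
  whole = 4 beats
  dotted quarter = 1.5 beats
  quarter = 1 beat
  dotted half = 3 beats
  eighth = 0.5 beats
  quarter = 1 beat
Sum = 0.5 + 4 + 1.5 + 1 + 3 + 0.5 + 1
= 11.5 beats


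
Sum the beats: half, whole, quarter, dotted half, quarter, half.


Beat values:
  half = 2 beats
  whole = 4 beats
  quarter = 1 beat
  dotted half = 3 beats
  quarter = 1 beat
  half = 2 beats
Sum = 2 + 4 + 1 + 3 + 1 + 2
= 13 beats


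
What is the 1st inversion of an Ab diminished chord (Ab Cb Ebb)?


Solution.
Root position: Ab Cb Ebb
1st inversion: move root up an octave
Bass note: Cb
Notes (bottom to top) = Cb Ebb Ab


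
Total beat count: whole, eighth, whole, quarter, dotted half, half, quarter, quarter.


Reasoning:
Beat values:
  whole = 4 beats
  eighth = 0.5 beats
  whole = 4 beats
  quarter = 1 beat
  dotted half = 3 beats
  half = 2 beats
  quarter = 1 beat
  quarter = 1 beat
Sum = 4 + 0.5 + 4 + 1 + 3 + 2 + 1 + 1
= 16.5 beats


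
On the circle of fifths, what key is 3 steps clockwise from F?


Each clockwise step on the circle of fifths moves up a perfect 5th
From F: F → C → G → D
= D


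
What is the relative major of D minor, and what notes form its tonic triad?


The relative major shares the key signature and is a minor 3rd above the minor tonic
A minor 3rd above D is F
→ relative major of D minor is F major
Tonic triad of F major = root + major 3rd + perfect 5th = F A C
= F major; triad = F A C


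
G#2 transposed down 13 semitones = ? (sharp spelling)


Step by step:
G#2: chromatic position 8 in octave 2 → absolute = 2×12 + 8 = 32
Transpose down 13: 32 - 13 = 19
19 = 1×12 + 7 → G in octave 1
Result = G1


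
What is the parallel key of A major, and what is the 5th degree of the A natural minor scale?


Solution.
Parallel keys share the same tonic but differ in mode
A major → parallel is A minor
A natural minor scale: A B C D E F G
= A minor; 5th degree = E


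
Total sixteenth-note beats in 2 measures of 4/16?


Time signature 4/16: the bottom number 16 means the sixteenth note gets one count
The top number 4 means 4 sixteenth-note beats per measure
Total = 4 × 2 measures
= 8 sixteenth-note beats


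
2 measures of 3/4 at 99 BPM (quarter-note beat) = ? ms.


Solution.
Quarter-note beat duration = 60000 / 99 ms
Beats per measure (3/4) = 3
One measure = 3 × 60000 / 99 = 180000 / 99 ms
2 measures = 2 × 180000 / 99 = 360000 / 99
= 3636.4 ms


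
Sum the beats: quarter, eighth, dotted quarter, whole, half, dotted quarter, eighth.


Working:
Beat values:
  quarter = 1 beat
  eighth = 0.5 beats
  dotted quarter = 1.5 beats
  whole = 4 beats
  half = 2 beats
  dotted quarter = 1.5 beats
  eighth = 0.5 beats
Sum = 1 + 0.5 + 1.5 + 4 + 2 + 1.5 + 0.5
= 11 beats


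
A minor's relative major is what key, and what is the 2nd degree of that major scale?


Step by step:
The relative major shares the key signature and is a minor 3rd above the minor tonic
A minor 3rd above A is C
→ relative major of A minor is C major
C major scale: C D E F G A B
= C major; 2nd degree = D


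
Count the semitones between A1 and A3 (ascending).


Let's work it out.
Absolute semitone position = octave×12 + chromatic position
A1: 1×12 + 9 = 21
A3: 3×12 + 9 = 45
Difference = 45 - 21 = 24
= 24 semitones


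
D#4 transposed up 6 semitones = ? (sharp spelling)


Reasoning:
D#4: chromatic position 3 in octave 4 → absolute = 4×12 + 3 = 51
Transpose up 6: 51 + 6 = 57
57 = 4×12 + 9 → A in octave 4
Result = A4


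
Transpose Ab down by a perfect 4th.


perfect 4th: 4 letter names, 5 semitones
Letter: A - 3 → E
Pitch: Ab - 5 semitones, spelled as an E → Eb
= Eb


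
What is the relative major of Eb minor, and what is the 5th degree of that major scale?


Reasoning:
The relative major shares the key signature and is a minor 3rd above the minor tonic
A minor 3rd above Eb is Gb
→ relative major of Eb minor is Gb major
Gb major scale: Gb Ab Bb Cb Db Eb F
= Gb major; 5th degree = Db


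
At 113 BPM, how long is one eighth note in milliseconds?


Reasoning:
One quarter-note beat = 60000 / BPM = 60000 / 113 ms
Eighth note = 1/2 × quarter note
Duration = 1/2 × 60000 / 113 = 30000 / 113
= 265.5 ms


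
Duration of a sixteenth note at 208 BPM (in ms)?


Working:
One quarter-note beat = 60000 / BPM = 60000 / 208 ms
Sixteenth note = 1/4 × quarter note
Duration = 1/4 × 60000 / 208 = 15000 / 208
= 72.1 ms


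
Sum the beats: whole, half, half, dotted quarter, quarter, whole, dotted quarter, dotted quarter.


Beat values:
  whole = 4 beats
  half = 2 beats
  half = 2 beats
  dotted quarter = 1.5 beats
  quarter = 1 beat
  whole = 4 beats
  dotted quarter = 1.5 beats
  dotted quarter = 1.5 beats
Sum = 4 + 2 + 2 + 1.5 + 1 + 4 + 1.5 + 1.5
= 17.5 beats


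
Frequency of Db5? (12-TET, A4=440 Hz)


Working:
f = 440 × 2^(n/12) where n = semitones from A4
Db5: 4 semitones from A4
f = 440 × 2^(4/12)
f = 554.37 Hz


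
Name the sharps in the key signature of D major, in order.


Let's work it out.
Sharp major keys follow the circle of fifths: C(0), G(1), D(2), A(3), E(4), B(5), F#(6), C#(7)
D major has 2 sharps
Order of sharps: F# C# G# D# A# E# B# → first 2: F#, C#
= F#, C#


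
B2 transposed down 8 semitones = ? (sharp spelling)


Reasoning:
B2: chromatic position 11 in octave 2 → absolute = 2×12 + 11 = 35
Transpose down 8: 35 - 8 = 27
27 = 2×12 + 3 → D# in octave 2
Result = D#2


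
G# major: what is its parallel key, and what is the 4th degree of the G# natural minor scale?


Parallel keys share the same tonic but differ in mode
G# major → parallel is G# minor
G# natural minor scale: G# A# B C# D# E F#
= G# minor; 4th degree = C#


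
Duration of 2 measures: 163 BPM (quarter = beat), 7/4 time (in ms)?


Step by step:
Quarter-note beat duration = 60000 / 163 ms
Beats per measure (7/4) = 7
One measure = 7 × 60000 / 163 = 420000 / 163 ms
2 measures = 2 × 420000 / 163 = 840000 / 163
= 5153.4 ms


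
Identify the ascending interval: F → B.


Let's work it out.
Letter names: F → B spans 4 letter names → a 4th
Semitones: F → B = 6 half-steps
A 4th of 6 semitones is an augmented 4th
= augmented 4th


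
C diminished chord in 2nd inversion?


Step by step:
Root position: C Eb Gb
2nd inversion: move root and 3rd up an octave
Bass note: Gb
Notes (bottom to top) = Gb C Eb


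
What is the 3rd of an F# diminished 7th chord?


Reasoning:
Diminished 7th chord = root + minor 3rd + diminished 5th + diminished 7th
Seventh chords stack in thirds, so the letter names are F-A-C-E
Root: F#
Minor 3rd above F#: A
Diminished 5th above F#: C
Diminished 7th above F#: Eb
The 3rd = A


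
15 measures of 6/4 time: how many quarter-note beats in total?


Working:
Time signature 6/4: the bottom number 4 means the quarter note gets one count
The top number 6 means 6 quarter-note beats per measure
Total = 6 × 15 measures
= 90 quarter-note beats


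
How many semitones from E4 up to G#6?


Step by step:
Absolute semitone position = octave×12 + chromatic position
E4: 4×12 + 4 = 52
G#6: 6×12 + 8 = 80
Difference = 80 - 52 = 28
= 28 semitones


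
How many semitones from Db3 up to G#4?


Reasoning:
Absolute semitone position = octave×12 + chromatic position
Db3: 3×12 + 1 = 37
G#4: 4×12 + 8 = 56
Difference = 56 - 37 = 19
= 19 semitones


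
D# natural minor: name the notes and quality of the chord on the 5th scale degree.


Solution.
D# natural minor scale: D# E# F# G# A# B C#
Diatonic triad on degree 5 stacks scale notes 5, 7, 2: A# C# E#
A#→C# = 3 semitones; A#→E# = 7 semitones → minor triad
= A# C# E# (minor)


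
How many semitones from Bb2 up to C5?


Absolute semitone position = octave×12 + chromatic position
Bb2: 2×12 + 10 = 34
C5: 5×12 + 0 = 60
Difference = 60 - 34 = 26
= 26 semitones


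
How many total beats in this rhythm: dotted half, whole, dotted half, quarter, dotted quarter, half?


Beat values:
  dotted half = 3 beats
  whole = 4 beats
  dotted half = 3 beats
  quarter = 1 beat
  dotted quarter = 1.5 beats
  half = 2 beats
Sum = 3 + 4 + 3 + 1 + 1.5 + 2
= 14.5 beats


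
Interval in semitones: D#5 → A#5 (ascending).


Working:
Absolute semitone position = octave×12 + chromatic position
D#5: 5×12 + 3 = 63
A#5: 5×12 + 10 = 70
Difference = 70 - 63 = 7
= 7 semitones


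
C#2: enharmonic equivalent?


Let's work it out.
Enharmonic notes sound the same pitch but are spelled with different letter names
C# and Db name the same pitch class
= Db2


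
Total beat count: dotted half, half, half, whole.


Beat values:
  dotted half = 3 beats
  half = 2 beats
  half = 2 beats
  whole = 4 beats
Sum = 3 + 2 + 2 + 4
= 11 beats


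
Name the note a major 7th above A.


Working:
A 7th spans 7 letter names, so from A we land on G
A major 7th = 11 semitones above A
Spell G at that pitch: G#
= G#


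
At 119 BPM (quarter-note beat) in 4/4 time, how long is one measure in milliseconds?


Quarter-note beat duration = 60000 / 119 ms
Beats per measure (4/4) = 4
One measure = 4 × 60000 / 119 = 240000 / 119 ms
= 2016.8 ms


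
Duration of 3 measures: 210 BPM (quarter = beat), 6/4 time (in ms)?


Quarter-note beat duration = 60000 / 210 ms
Beats per measure (6/4) = 6
One measure = 6 × 60000 / 210 = 360000 / 210 ms
3 measures = 3 × 360000 / 210 = 1080000 / 210
= 5142.9 ms


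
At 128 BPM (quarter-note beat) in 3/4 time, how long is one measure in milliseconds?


Reasoning:
Quarter-note beat duration = 60000 / 128 ms
Beats per measure (3/4) = 3
One measure = 3 × 60000 / 128 = 180000 / 128 ms
= 1406.2 ms


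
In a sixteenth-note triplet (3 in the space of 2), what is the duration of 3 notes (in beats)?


Reasoning:
Triplet: 3 notes occupy the space of 2 sixteenth notes
Space = 2 × 1/4 = 1/2 beats
Each triplet note = 1/2 / 3 = 1/6 beats
3 notes = 3 × 1/6 = 1/2
= 1/2 beats


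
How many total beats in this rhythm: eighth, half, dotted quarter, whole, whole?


Beat values:
  eighth = 0.5 beats
  half = 2 beats
  dotted quarter = 1.5 beats
  whole = 4 beats
  whole = 4 beats
Sum = 0.5 + 2 + 1.5 + 4 + 4
= 12 beats


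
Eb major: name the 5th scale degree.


Step by step:
Major scale pattern: W-W-H-W-W-W-H (2-2-1-2-2-2-1 semitones)
Starting from Eb:
  Eb + 2 semitones → F
  F + 2 semitones → G
  G + 1 semitone → Ab
  Ab + 2 semitones → Bb
  Bb + 2 semitones → C
  C + 2 semitones → D
  D + 1 semitone → Eb
Scale: Eb F G Ab Bb C D
Degree 5 = Bb


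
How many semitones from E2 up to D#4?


Absolute semitone position = octave×12 + chromatic position
E2: 2×12 + 4 = 28
D#4: 4×12 + 3 = 51
Difference = 51 - 28 = 23
= 23 semitones


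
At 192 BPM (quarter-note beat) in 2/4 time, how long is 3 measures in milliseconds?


Quarter-note beat duration = 60000 / 192 ms
Beats per measure (2/4) = 2
One measure = 2 × 60000 / 192 = 120000 / 192 ms
3 measures = 3 × 120000 / 192 = 360000 / 192
= 1875.0 ms


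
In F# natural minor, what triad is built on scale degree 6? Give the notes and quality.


Solution.
F# natural minor scale: F# G# A B C# D E
Diatonic triad on degree 6 stacks scale notes 6, 1, 3: D F# A
D→F# = 4 semitones; D→A = 7 semitones → major triad
= D F# A (major)


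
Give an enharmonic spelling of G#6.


Working:
Enharmonic notes sound the same pitch but are spelled with different letter names
G# and Ab name the same pitch class
= Ab6


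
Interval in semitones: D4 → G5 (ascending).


Solution.
Absolute semitone position = octave×12 + chromatic position
D4: 4×12 + 2 = 50
G5: 5×12 + 7 = 67
Difference = 67 - 50 = 17
= 17 semitones


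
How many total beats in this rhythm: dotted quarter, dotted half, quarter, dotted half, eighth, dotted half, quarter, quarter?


Reasoning:
Beat values:
  dotted quarter = 1.5 beats
  dotted half = 3 beats
  quarter = 1 beat
  dotted half = 3 beats
  eighth = 0.5 beats
  dotted half = 3 beats
  quarter = 1 beat
  quarter = 1 beat
Sum = 1.5 + 3 + 1 + 3 + 0.5 + 3 + 1 + 1
= 14 beats


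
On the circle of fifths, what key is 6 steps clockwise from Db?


Solution.
Each clockwise step on the circle of fifths moves up a perfect 5th
From Db: Db → Ab → Eb → Bb → F → C → G
= G


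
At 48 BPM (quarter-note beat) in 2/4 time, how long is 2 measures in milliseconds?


Reasoning:
Quarter-note beat duration = 60000 / 48 ms
Beats per measure (2/4) = 2
One measure = 2 × 60000 / 48 = 120000 / 48 ms
2 measures = 2 × 120000 / 48 = 240000 / 48
= 5000.0 ms


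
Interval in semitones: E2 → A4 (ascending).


Working:
Absolute semitone position = octave×12 + chromatic position
E2: 2×12 + 4 = 28
A4: 4×12 + 9 = 57
Difference = 57 - 28 = 29
= 29 semitones


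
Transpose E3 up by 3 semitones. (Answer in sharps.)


Reasoning:
E3: chromatic position 4 in octave 3 → absolute = 3×12 + 4 = 40
Transpose up 3: 40 + 3 = 43
43 = 3×12 + 7 → G in octave 3
Result = G3


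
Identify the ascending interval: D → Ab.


Letter names: D → A spans 5 letter names → a 5th
Semitones: D → Ab = 6 half-steps
A 5th of 6 semitones is a diminished 5th
= diminished 5th


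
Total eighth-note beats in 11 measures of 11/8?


Let's work it out.
Time signature 11/8: the bottom number 8 means the eighth note gets one count
The top number 11 means 11 eighth-note beats per measure
Total = 11 × 11 measures
= 121 eighth-note beats


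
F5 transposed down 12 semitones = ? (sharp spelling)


Let's work it out.
F5: chromatic position 5 in octave 5 → absolute = 5×12 + 5 = 65
Transpose down 12: 65 - 12 = 53
53 = 4×12 + 5 → F in octave 4
Result = F4


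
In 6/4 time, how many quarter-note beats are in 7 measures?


Let's work it out.
Time signature 6/4: the bottom number 4 means the quarter note gets one count
The top number 6 means 6 quarter-note beats per measure
Total = 6 × 7 measures
= 42 quarter-note beats


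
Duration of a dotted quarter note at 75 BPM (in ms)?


One quarter-note beat = 60000 / BPM = 60000 / 75 ms
Dotted quarter note = 3/2 × quarter note
Duration = 3/2 × 60000 / 75 = 90000 / 75
= 1200.0 ms


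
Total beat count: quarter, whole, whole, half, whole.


Solution.
Beat values:
  quarter = 1 beat
  whole = 4 beats
  whole = 4 beats
  half = 2 beats
  whole = 4 beats
Sum = 1 + 4 + 4 + 2 + 4
= 15 beats


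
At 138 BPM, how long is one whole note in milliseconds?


Working:
One quarter-note beat = 60000 / BPM = 60000 / 138 ms
Whole note = 4 × quarter note
Duration = 4 × 60000 / 138 = 240000 / 138
= 1739.1 ms


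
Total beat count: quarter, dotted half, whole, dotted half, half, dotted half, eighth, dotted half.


Solution.
Beat values:
  quarter = 1 beat
  dotted half = 3 beats
  whole = 4 beats
  dotted half = 3 beats
  half = 2 beats
  dotted half = 3 beats
  eighth = 0.5 beats
  dotted half = 3 beats
Sum = 1 + 3 + 4 + 3 + 2 + 3 + 0.5 + 3
= 19.5 beats


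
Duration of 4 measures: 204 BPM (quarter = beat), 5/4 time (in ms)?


Working:
Quarter-note beat duration = 60000 / 204 ms
Beats per measure (5/4) = 5
One measure = 5 × 60000 / 204 = 300000 / 204 ms
4 measures = 4 × 300000 / 204 = 1200000 / 204
= 5882.4 ms


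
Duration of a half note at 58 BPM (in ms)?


Solution.
One quarter-note beat = 60000 / BPM = 60000 / 58 ms
Half note = 2 × quarter note
Duration = 2 × 60000 / 58 = 120000 / 58
= 2069.0 ms


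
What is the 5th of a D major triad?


Reasoning:
Major triad = root + major 3rd (4 semitones) + perfect 5th (7 semitones)
A triad on D stacks thirds, so the chord tones use letter names D-F-A
Root: D
Major 3rd above D: F#
Perfect 5th above D: A
The 5th = A


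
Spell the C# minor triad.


Step by step:
Minor triad = root + minor 3rd (3 semitones) + perfect 5th (7 semitones)
A triad on C# stacks thirds, so the chord tones use letter names C-E-G
Root: C#
Minor 3rd above C#: E
Perfect 5th above C#: G#
Chord = C# E G#


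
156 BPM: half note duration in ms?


Reasoning:
One quarter-note beat = 60000 / BPM = 60000 / 156 ms
Half note = 2 × quarter note
Duration = 2 × 60000 / 156 = 120000 / 156
= 769.2 ms


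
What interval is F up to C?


Letter names: F → C spans 5 letter names → a 5th
Semitones: F → C = 7 half-steps
A 5th of 7 semitones is a perfect 5th
= perfect 5th


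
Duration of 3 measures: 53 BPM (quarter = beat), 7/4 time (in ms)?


Reasoning:
Quarter-note beat duration = 60000 / 53 ms
Beats per measure (7/4) = 7
One measure = 7 × 60000 / 53 = 420000 / 53 ms
3 measures = 3 × 420000 / 53 = 1260000 / 53
= 23773.6 ms


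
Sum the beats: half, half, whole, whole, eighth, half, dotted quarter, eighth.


Beat values:
  half = 2 beats
  half = 2 beats
  whole = 4 beats
  whole = 4 beats
  eighth = 0.5 beats
  half = 2 beats
  dotted quarter = 1.5 beats
  eighth = 0.5 beats
Sum = 2 + 2 + 4 + 4 + 0.5 + 2 + 1.5 + 0.5
= 16.5 beats


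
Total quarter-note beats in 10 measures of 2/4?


Reasoning:
Time signature 2/4: the bottom number 4 means the quarter note gets one count
The top number 2 means 2 quarter-note beats per measure
Total = 2 × 10 measures
= 20 quarter-note beats


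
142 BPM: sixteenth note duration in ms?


Reasoning:
One quarter-note beat = 60000 / BPM = 60000 / 142 ms
Sixteenth note = 1/4 × quarter note
Duration = 1/4 × 60000 / 142 = 15000 / 142
= 105.6 ms


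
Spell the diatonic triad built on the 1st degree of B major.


B major scale: B C# D# E F# G# A#
Diatonic triad on degree 1 stacks scale notes 1, 3, 5: B D# F#
B→D# = 4 semitones; B→F# = 7 semitones → major triad
= B D# F# (major)


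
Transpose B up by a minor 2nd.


Solution.
minor 2nd: 2 letter names, 1 semitones
Letter: B + 1 → C
Pitch: B + 1 semitones, spelled as a C → C
= C


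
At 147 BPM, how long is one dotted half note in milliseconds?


Let's work it out.
One quarter-note beat = 60000 / BPM = 60000 / 147 ms
Dotted half note = 3 × quarter note
Duration = 3 × 60000 / 147 = 180000 / 147
= 1224.5 ms


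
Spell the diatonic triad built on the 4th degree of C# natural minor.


Working:
C# natural minor scale: C# D# E F# G# A B
Diatonic triad on degree 4 stacks scale notes 4, 6, 1: F# A C#
F#→A = 3 semitones; F#→C# = 7 semitones → minor triad
= F# A C# (minor)


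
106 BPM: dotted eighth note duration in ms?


One quarter-note beat = 60000 / BPM = 60000 / 106 ms
Dotted eighth note = 3/4 × quarter note
Duration = 3/4 × 60000 / 106 = 45000 / 106
= 424.5 ms


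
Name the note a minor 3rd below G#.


Solution.
A 3rd spans 3 letter names, so from G we land on E
A minor 3rd = 3 semitones below G#
Spell E at that pitch: E#
= E#


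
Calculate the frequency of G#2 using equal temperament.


f = 440 × 2^(n/12) where n = semitones from A4
G#2: -25 semitones from A4
f = 440 × 2^(-25/12)
f = 103.83 Hz


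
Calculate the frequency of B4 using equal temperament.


Solution.
f = 440 × 2^(n/12) where n = semitones from A4
B4: 2 semitones from A4
f = 440 × 2^(2/12)
f = 493.88 Hz


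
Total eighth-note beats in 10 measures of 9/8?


Let's work it out.
Time signature 9/8: the bottom number 8 means the eighth note gets one count
The top number 9 means 9 eighth-note beats per measure
Total = 9 × 10 measures
= 90 eighth-note beats


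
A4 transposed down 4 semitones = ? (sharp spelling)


Solution.
A4: chromatic position 9 in octave 4 → absolute = 4×12 + 9 = 57
Transpose down 4: 57 - 4 = 53
53 = 4×12 + 5 → F in octave 4
Result = F4


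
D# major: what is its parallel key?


Solution.
Parallel keys share the same tonic but differ in mode
D# major → parallel is D# minor
= D# minor


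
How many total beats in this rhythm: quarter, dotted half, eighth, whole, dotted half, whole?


Working:
Beat values:
  quarter = 1 beat
  dotted half = 3 beats
  eighth = 0.5 beats
  whole = 4 beats
  dotted half = 3 beats
  whole = 4 beats
Sum = 1 + 3 + 0.5 + 4 + 3 + 4
= 15.5 beats


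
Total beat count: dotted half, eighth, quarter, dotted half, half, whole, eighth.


Beat values:
  dotted half = 3 beats
  eighth = 0.5 beats
  quarter = 1 beat
  dotted half = 3 beats
  half = 2 beats
  whole = 4 beats
  eighth = 0.5 beats
Sum = 3 + 0.5 + 1 + 3 + 2 + 4 + 0.5
= 14 beats


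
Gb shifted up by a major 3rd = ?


Reasoning:
major 3rd: 3 letter names, 4 semitones
Letter: G + 2 → B
Pitch: Gb + 4 semitones, spelled as a B → Bb
= Bb


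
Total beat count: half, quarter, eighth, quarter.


Step by step:
Beat values:
  half = 2 beats
  quarter = 1 beat
  eighth = 0.5 beats
  quarter = 1 beat
Sum = 2 + 1 + 0.5 + 1
= 4.5 beats


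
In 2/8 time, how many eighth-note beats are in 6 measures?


Solution.
Time signature 2/8: the bottom number 8 means the eighth note gets one count
The top number 2 means 2 eighth-note beats per measure
Total = 2 × 6 measures
= 12 eighth-note beats


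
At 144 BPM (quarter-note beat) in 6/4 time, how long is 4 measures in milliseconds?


Working:
Quarter-note beat duration = 60000 / 144 ms
Beats per measure (6/4) = 6
One measure = 6 × 60000 / 144 = 360000 / 144 ms
4 measures = 4 × 360000 / 144 = 1440000 / 144
= 10000.0 ms


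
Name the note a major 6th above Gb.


A 6th spans 6 letter names, so from G we land on E
A major 6th = 9 semitones above Gb
Spell E at that pitch: Eb
= Eb


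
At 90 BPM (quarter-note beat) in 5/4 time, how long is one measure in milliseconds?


Reasoning:
Quarter-note beat duration = 60000 / 90 ms
Beats per measure (5/4) = 5
One measure = 5 × 60000 / 90 = 300000 / 90 ms
= 3333.3 ms


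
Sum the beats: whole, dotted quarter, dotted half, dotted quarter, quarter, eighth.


Beat values:
  whole = 4 beats
  dotted quarter = 1.5 beats
  dotted half = 3 beats
  dotted quarter = 1.5 beats
  quarter = 1 beat
  eighth = 0.5 beats
Sum = 4 + 1.5 + 3 + 1.5 + 1 + 0.5
= 11.5 beats


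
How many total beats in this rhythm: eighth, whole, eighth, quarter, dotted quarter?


Solution.
Beat values:
  eighth = 0.5 beats
  whole = 4 beats
  eighth = 0.5 beats
  quarter = 1 beat
  dotted quarter = 1.5 beats
Sum = 0.5 + 4 + 0.5 + 1 + 1.5
= 7.5 beats


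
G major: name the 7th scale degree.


Major scale pattern: W-W-H-W-W-W-H (2-2-1-2-2-2-1 semitones)
Starting from G:
  G + 2 semitones → A
  A + 2 semitones → B
  B + 1 semitone → C
  C + 2 semitones → D
  D + 2 semitones → E
  E + 2 semitones → F#
  F# + 1 semitone → G
Scale: G A B C D E F#
Degree 7 = F#


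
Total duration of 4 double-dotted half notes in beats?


Step by step:
Base half note = 2 beats
Dot 1 adds half the previous value: +1
Dot 2 adds half the previous value: +1/2
One double-dotted half = 2 + 1 + 1/2 = 7/2
4 of them = 4 × 7/2 = 14
= 14 beats


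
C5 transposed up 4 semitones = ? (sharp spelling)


Reasoning:
C5: chromatic position 0 in octave 5 → absolute = 5×12 + 0 = 60
Transpose up 4: 60 + 4 = 64
64 = 5×12 + 4 → E in octave 5
Result = E5


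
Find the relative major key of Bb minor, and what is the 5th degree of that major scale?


Reasoning:
The relative major shares the key signature and is a minor 3rd above the minor tonic
A minor 3rd above Bb is Db
→ relative major of Bb minor is Db major
Db major scale: Db Eb F Gb Ab Bb C
= Db major; 5th degree = Ab


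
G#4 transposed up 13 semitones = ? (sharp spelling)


Solution.
G#4: chromatic position 8 in octave 4 → absolute = 4×12 + 8 = 56
Transpose up 13: 56 + 13 = 69
69 = 5×12 + 9 → A in octave 5
Result = A5


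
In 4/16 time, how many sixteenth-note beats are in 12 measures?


Solution.
Time signature 4/16: the bottom number 16 means the sixteenth note gets one count
The top number 4 means 4 sixteenth-note beats per measure
Total = 4 × 12 measures
= 48 sixteenth-note beats


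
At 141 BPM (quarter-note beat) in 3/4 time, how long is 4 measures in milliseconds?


Quarter-note beat duration = 60000 / 141 ms
Beats per measure (3/4) = 3
One measure = 3 × 60000 / 141 = 180000 / 141 ms
4 measures = 4 × 180000 / 141 = 720000 / 141
= 5106.4 ms


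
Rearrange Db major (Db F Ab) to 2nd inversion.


Root position: Db F Ab
2nd inversion: move root and 3rd up an octave
Bass note: Ab
Notes (bottom to top) = Ab Db F


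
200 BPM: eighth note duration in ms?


Step by step:
One quarter-note beat = 60000 / BPM = 60000 / 200 ms
Eighth note = 1/2 × quarter note
Duration = 1/2 × 60000 / 200 = 30000 / 200
= 150.0 ms


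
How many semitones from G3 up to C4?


Solution.
Absolute semitone position = octave×12 + chromatic position
G3: 3×12 + 7 = 43
C4: 4×12 + 0 = 48
Difference = 48 - 43 = 5
= 5 semitones


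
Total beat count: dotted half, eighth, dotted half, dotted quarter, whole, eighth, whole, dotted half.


Working:
Beat values:
  dotted half = 3 beats
  eighth = 0.5 beats
  dotted half = 3 beats
  dotted quarter = 1.5 beats
  whole = 4 beats
  eighth = 0.5 beats
  whole = 4 beats
  dotted half = 3 beats
Sum = 3 + 0.5 + 3 + 1.5 + 4 + 0.5 + 4 + 3
= 19.5 beats


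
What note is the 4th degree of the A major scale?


Major scale pattern: W-W-H-W-W-W-H (2-2-1-2-2-2-1 semitones)
Starting from A:
  A + 2 semitones → B
  B + 2 semitones → C#
  C# + 1 semitone → D
  D + 2 semitones → E
  E + 2 semitones → F#
  F# + 2 semitones → G#
  G# + 1 semitone → A
Scale: A B C# D E F# G#
Degree 4 = D


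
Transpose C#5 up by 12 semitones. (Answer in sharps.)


Working:
C#5: chromatic position 1 in octave 5 → absolute = 5×12 + 1 = 61
Transpose up 12: 61 + 12 = 73
73 = 6×12 + 1 → C# in octave 6
Result = C#6


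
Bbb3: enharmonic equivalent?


Let's work it out.
Enharmonic notes sound the same pitch but are spelled with different letter names
Bbb and A name the same pitch class
= A3


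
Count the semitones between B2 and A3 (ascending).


Working:
Absolute semitone position = octave×12 + chromatic position
B2: 2×12 + 11 = 35
A3: 3×12 + 9 = 45
Difference = 45 - 35 = 10
= 10 semitones


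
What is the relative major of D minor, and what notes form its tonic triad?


Reasoning:
The relative major shares the key signature and is a minor 3rd above the minor tonic
A minor 3rd above D is F
→ relative major of D minor is F major
Tonic triad of F major = root + major 3rd + perfect 5th = F A C
= F major; triad = F A C


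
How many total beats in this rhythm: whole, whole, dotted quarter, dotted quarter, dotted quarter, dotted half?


Reasoning:
Beat values:
  whole = 4 beats
  whole = 4 beats
  dotted quarter = 1.5 beats
  dotted quarter = 1.5 beats
  dotted quarter = 1.5 beats
  dotted half = 3 beats
Sum = 4 + 4 + 1.5 + 1.5 + 1.5 + 3
= 15.5 beats


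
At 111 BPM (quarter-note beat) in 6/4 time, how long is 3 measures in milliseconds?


Let's work it out.
Quarter-note beat duration = 60000 / 111 ms
Beats per measure (6/4) = 6
One measure = 6 × 60000 / 111 = 360000 / 111 ms
3 measures = 3 × 360000 / 111 = 1080000 / 111
= 9729.7 ms


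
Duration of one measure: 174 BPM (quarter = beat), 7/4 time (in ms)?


Quarter-note beat duration = 60000 / 174 ms
Beats per measure (7/4) = 7
One measure = 7 × 60000 / 174 = 420000 / 174 ms
= 2413.8 ms


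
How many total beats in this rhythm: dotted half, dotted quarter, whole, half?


Beat values:
  dotted half = 3 beats
  dotted quarter = 1.5 beats
  whole = 4 beats
  half = 2 beats
Sum = 3 + 1.5 + 4 + 2
= 10.5 beats


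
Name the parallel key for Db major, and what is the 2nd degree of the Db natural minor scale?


Working:
Parallel keys share the same tonic but differ in mode
Db major → parallel is Db minor
Db natural minor scale: Db Eb Fb Gb Ab Bbb Cb
= Db minor; 2nd degree = Eb


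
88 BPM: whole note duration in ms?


Solution.
One quarter-note beat = 60000 / BPM = 60000 / 88 ms
Whole note = 4 × quarter note
Duration = 4 × 60000 / 88 = 240000 / 88
= 2727.3 ms


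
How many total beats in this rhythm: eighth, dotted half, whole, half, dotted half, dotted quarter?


Let's work it out.
Beat values:
  eighth = 0.5 beats
  dotted half = 3 beats
  whole = 4 beats
  half = 2 beats
  dotted half = 3 beats
  dotted quarter = 1.5 beats
Sum = 0.5 + 3 + 4 + 2 + 3 + 1.5
= 14 beats


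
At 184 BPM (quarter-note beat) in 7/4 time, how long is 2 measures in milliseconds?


Let's work it out.
Quarter-note beat duration = 60000 / 184 ms
Beats per measure (7/4) = 7
One measure = 7 × 60000 / 184 = 420000 / 184 ms
2 measures = 2 × 420000 / 184 = 840000 / 184
= 4565.2 ms


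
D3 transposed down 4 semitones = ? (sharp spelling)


D3: chromatic position 2 in octave 3 → absolute = 3×12 + 2 = 38
Transpose down 4: 38 - 4 = 34
34 = 2×12 + 10 → A# in octave 2
Result = A#2


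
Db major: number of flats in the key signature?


Working:
Flat major keys: C(0), F(1), Bb(2), Eb(3), Ab(4), Db(5), Gb(6), Cb(7)
Db major has 5 flats
Order of flats: Bb Eb Ab Db Gb Cb Fb → first 5: Bb, Eb, Ab, Db, Gb
= 5 flats


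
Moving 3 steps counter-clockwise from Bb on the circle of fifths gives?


Solution.
Each counter-clockwise step moves down a perfect 5th (= up a perfect 4th)
From Bb: Bb → Eb → Ab → Db
= Db


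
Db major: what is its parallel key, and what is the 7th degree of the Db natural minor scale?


Parallel keys share the same tonic but differ in mode
Db major → parallel is Db minor
Db natural minor scale: Db Eb Fb Gb Ab Bbb Cb
= Db minor; 7th degree = Cb


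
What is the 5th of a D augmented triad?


Reasoning:
Augmented triad = root + major 3rd (4 semitones) + augmented 5th (8 semitones)
A triad on D stacks thirds, so the chord tones use letter names D-F-A
Root: D
Major 3rd above D: F#
Augmented 5th above D: A#
The 5th = A#


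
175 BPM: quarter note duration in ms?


One quarter-note beat = 60000 / BPM = 60000 / 175 ms
Duration = 60000 / 175
= 342.9 ms


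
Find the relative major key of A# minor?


Step by step:
The relative major shares the key signature and is a minor 3rd above the minor tonic
A minor 3rd above A# is C#
→ relative major of A# minor is C# major
= C# major


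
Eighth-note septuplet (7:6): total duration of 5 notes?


Septuplet: 7 notes occupy the space of 6 eighth notes
Space = 6 × 1/2 = 3 beats
Each septuplet note = 3 / 7 = 3/7 beats
5 notes = 5 × 3/7 = 15/7
= 15/7 beats


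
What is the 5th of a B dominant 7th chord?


Solution.
Dominant 7th chord = root + major 3rd + perfect 5th + minor 7th
Seventh chords stack in thirds, so the letter names are B-D-F-A
Root: B
Major 3rd above B: D#
Perfect 5th above B: F#
Minor 7th above B: A
The 5th = F#


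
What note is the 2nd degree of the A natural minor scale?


Natural minor scale pattern: W-H-W-W-H-W-W (2-1-2-2-1-2-2 semitones)
Starting from A:
  A + 2 semitones → B
  B + 1 semitone → C
  C + 2 semitones → D
  D + 2 semitones → E
  E + 1 semitone → F
  F + 2 semitones → G
  G + 2 semitones → A
Scale: A B C D E F G
Degree 2 = B


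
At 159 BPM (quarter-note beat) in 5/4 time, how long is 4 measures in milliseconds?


Solution.
Quarter-note beat duration = 60000 / 159 ms
Beats per measure (5/4) = 5
One measure = 5 × 60000 / 159 = 300000 / 159 ms
4 measures = 4 × 300000 / 159 = 1200000 / 159
= 7547.2 ms


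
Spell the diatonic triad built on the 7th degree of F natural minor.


F natural minor scale: F G Ab Bb C Db Eb
Diatonic triad on degree 7 stacks scale notes 7, 2, 4: Eb G Bb
Eb→G = 4 semitones; Eb→Bb = 7 semitones → major triad
= Eb G Bb (major)


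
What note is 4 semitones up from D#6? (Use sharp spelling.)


Solution.
D#6: chromatic position 3 in octave 6 → absolute = 6×12 + 3 = 75
Transpose up 4: 75 + 4 = 79
79 = 6×12 + 7 → G in octave 6
Result = G6


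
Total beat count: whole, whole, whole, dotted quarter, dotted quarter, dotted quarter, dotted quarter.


Working:
Beat values:
  whole = 4 beats
  whole = 4 beats
  whole = 4 beats
  dotted quarter = 1.5 beats
  dotted quarter = 1.5 beats
  dotted quarter = 1.5 beats
  dotted quarter = 1.5 beats
Sum = 4 + 4 + 4 + 1.5 + 1.5 + 1.5 + 1.5
= 18 beats


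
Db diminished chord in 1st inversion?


Solution.
Root position: Db Fb Abb
1st inversion: move root up an octave
Bass note: Fb
Notes (bottom to top) = Fb Abb Db


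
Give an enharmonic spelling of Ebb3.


Working:
Enharmonic notes sound the same pitch but are spelled with different letter names
Ebb and D name the same pitch class
= D3


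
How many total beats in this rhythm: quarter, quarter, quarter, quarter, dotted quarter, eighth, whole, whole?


Solution.
Beat values:
  quarter = 1 beat
  quarter = 1 beat
  quarter = 1 beat
  quarter = 1 beat
  dotted quarter = 1.5 beats
  eighth = 0.5 beats
  whole = 4 beats
  whole = 4 beats
Sum = 1 + 1 + 1 + 1 + 1.5 + 0.5 + 4 + 4
= 14 beats
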